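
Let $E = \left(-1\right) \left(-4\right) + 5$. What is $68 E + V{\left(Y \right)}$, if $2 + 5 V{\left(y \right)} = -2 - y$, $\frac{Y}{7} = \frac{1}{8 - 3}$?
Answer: $\frac{15273}{25} \approx 610.92$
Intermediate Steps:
$Y = \frac{7}{5}$ ($Y = \frac{7}{8 - 3} = \frac{7}{5} \approx 1.4$)
$E = 9$ ($E = 4 + 5 = 9$)
$V{\left(y \right)} = - \frac{4}{5} - \frac{y}{5}$ ($V{\left(y \right)} = - \frac{2}{5} + \frac{-2 - y}{5} = - \frac{2}{5} - \left(\frac{2}{5} + \frac{y}{5}\right) = - \frac{4}{5} - \frac{y}{5}$)
$68 E + V{\left(Y \right)} = 68 \cdot 9 - \frac{27}{25} = 612 - \frac{27}{25} = \frac{15273}{25}$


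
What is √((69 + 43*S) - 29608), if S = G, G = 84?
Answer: I*√25927 ≈ 161.02*I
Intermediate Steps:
S = 84
√((69 + 43*S) - 29608) = √((69 + 43*84) - 29608) = √((69 + 3612) - 29608) = √(3681 - 29608) = √(-25927) = I*√25927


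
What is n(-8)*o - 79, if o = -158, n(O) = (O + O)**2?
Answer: -40527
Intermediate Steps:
n(O) = 4*O**2 (n(O) = (2*O)**2 = 4*O**2)
n(-8)*o - 79 = (4*(-8)**2)*(-158) - 79 = (4*64)*(-158) - 79 = 256*(-158) - 79 = -40448 - 79 = -40527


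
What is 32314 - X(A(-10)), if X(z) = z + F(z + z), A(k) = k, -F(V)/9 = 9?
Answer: 32405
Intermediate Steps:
F(V) = -81 (F(V) = -9*9 = -81)
X(z) = -81 + z (X(z) = z - 81 = -81 + z)
32314 - X(A(-10)) = 32314 - (-81 - 10) = 32314 - 1*(-91) = 32314 + 91 = 32405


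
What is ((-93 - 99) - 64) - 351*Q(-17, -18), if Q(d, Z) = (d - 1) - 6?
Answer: 8168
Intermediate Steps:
Q(d, Z) = -7 + d (Q(d, Z) = (-1 + d) - 6 = -7 + d)
((-93 - 99) - 64) - 351*Q(-17, -18) = ((-93 - 99) - 64) - 351*(-7 - 17) = (-192 - 64) - 351*(-24) = -256 + 8424 = 8168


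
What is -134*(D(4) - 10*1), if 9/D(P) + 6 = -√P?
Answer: 5963/4 ≈ 1490.8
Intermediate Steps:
D(P) = 9/(-6 - √P)
-134*(D(4) - 10*1) = -134*(-9/(6 + √4) - 10*1) = -134*(-9/(6 + 2) - 10) = -134*(-9/8 - 10) = -134*(-89/8) = 5963/4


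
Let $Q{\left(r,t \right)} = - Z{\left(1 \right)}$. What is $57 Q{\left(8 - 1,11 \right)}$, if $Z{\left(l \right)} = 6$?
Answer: $-342$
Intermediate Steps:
$Q{\left(r,t \right)} = -6$ ($Q{\left(r,t \right)} = \left(-1\right) 6 = -6$)
$57 Q{\left(8 - 1,11 \right)} = 57 \left(-6\right) = -342$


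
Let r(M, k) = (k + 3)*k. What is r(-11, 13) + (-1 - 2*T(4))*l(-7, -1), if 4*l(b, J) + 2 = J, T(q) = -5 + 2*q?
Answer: 853/4 ≈ 213.25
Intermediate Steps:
r(M, k) = k*(3 + k) (r(M, k) = (3 + k)*k = k*(3 + k))
l(b, J) = -½ + J/4
r(-11, 13) + (-1 - 2*T(4))*l(-7, -1) = 13*(3 + 13) + (-1 - 2*(-5 + 2*4))*(-½ + (¼)*(-1)) = 13*16 + (-1 - 2*(-5 + 8))*(-½ - ¼) = 208 + (-1 - 2*3)*(-¾) = 208 + (-1 - 6)*(-¾) = 208 - 7*(-¾) = 208 + 21/4 = 853/4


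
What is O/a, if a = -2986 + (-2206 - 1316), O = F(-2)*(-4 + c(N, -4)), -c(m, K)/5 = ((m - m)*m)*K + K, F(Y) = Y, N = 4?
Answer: 8/1627 ≈ 0.0049170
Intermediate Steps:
c(m, K) = -5*K (c(m, K) = -5*(((m - m)*m)*K + K) = -5*((0*m)*K + K) = -5*(0*K + K) = -5*(0 + K) = -5*K)
O = -32 (O = -2*(-4 - 5*(-4)) = -2*(-4 + 20) = -2*16 = -32)
a = -6508 (a = -2986 - 3522 = -6508)
O/a = -32/(-6508) = -32*(-1/6508) = 8/1627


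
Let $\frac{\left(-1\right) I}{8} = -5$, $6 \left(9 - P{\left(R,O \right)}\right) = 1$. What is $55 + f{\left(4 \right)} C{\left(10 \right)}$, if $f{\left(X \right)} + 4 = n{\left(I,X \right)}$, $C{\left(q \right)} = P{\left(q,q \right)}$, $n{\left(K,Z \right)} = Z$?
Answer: $55$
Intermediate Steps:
$P{\left(R,O \right)} = \frac{53}{6}$ ($P{\left(R,O \right)} = 9 - \frac{1}{6} = \frac{53}{6}$)
$I = 40$ ($I = \left(-8\right) \left(-5\right) = 40$)
$C{\left(q \right)} = \frac{53}{6}$
$f{\left(X \right)} = -4 + X$
$55 + f{\left(4 \right)} C{\left(10 \right)} = 55 + \left(-4 + 4\right) \frac{53}{6} = 55 + 0 \cdot \frac{53}{6} = 55 + 0 = 55$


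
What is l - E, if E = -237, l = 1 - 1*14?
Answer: 224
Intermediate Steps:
l = -13 (l = 1 - 14 = -13)
l - E = -13 - 1*(-237) = -13 + 237 = 224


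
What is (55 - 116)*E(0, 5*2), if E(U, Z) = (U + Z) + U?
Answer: -610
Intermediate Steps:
E(U, Z) = Z + 2*U
(55 - 116)*E(0, 5*2) = (55 - 116)*(5*2 + 2*0) = -61*(10 + 0) = -61*10 = -610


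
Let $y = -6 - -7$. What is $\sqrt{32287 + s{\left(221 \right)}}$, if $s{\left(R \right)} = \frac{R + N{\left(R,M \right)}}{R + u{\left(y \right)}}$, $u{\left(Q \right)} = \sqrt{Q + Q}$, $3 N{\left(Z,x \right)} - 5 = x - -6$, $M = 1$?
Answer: $\frac{\sqrt{7135652 + 32287 \sqrt{2}}}{\sqrt{221 + \sqrt{2}}} \approx 179.69$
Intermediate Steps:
$N{\left(Z,x \right)} = \frac{11}{3} + \frac{x}{3}$ ($N{\left(Z,x \right)} = \frac{5}{3} + \frac{x - -6}{3} = \frac{5}{3} + \frac{x + 6}{3} = \frac{5}{3} + \frac{6 + x}{3} = \frac{5}{3} + \left(2 + \frac{x}{3}\right) = \frac{11}{3} + \frac{x}{3}$)
$y = 1$ ($y = -6 + 7 = 1$)
$u{\left(Q \right)} = \sqrt{2} \sqrt{Q}$ ($u{\left(Q \right)} = \sqrt{2 Q} = \sqrt{2} \sqrt{Q}$)
$s{\left(R \right)} = \frac{4 + R}{R + \sqrt{2}}$ ($s{\left(R \right)} = \frac{R + \left(\frac{11}{3} + \frac{1}{3} \cdot 1\right)}{R + \sqrt{2} \sqrt{1}} = \frac{R + \left(\frac{11}{3} + \frac{1}{3}\right)}{R + \sqrt{2} \cdot 1} = \frac{R + 4}{R + \sqrt{2}} = \frac{4 + R}{R + \sqrt{2}}$)
$\sqrt{32287 + s{\left(221 \right)}} = \sqrt{32287 + \frac{4 + 221}{221 + \sqrt{2}}} = \sqrt{32287 + \frac{1}{221 + \sqrt{2}} \cdot 225} = \sqrt{32287 + \frac{225}{221 + \sqrt{2}}}$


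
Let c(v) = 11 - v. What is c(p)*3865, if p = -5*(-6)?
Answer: -73435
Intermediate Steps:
p = 30
c(p)*3865 = (11 - 1*30)*3865 = (11 - 30)*3865 = -19*3865 = -73435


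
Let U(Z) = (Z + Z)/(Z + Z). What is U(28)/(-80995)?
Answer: -1/80995 ≈ -1.2346e-5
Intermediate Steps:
U(Z) = 1 (U(Z) = (2*Z)/((2*Z)) = (2*Z)*(1/(2*Z)) = 1)
U(28)/(-80995) = 1/(-80995) = 1*(-1/80995) = -1/80995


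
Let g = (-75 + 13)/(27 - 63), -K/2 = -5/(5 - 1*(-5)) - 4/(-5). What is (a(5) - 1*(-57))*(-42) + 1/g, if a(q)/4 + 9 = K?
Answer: -120996/155 ≈ -780.62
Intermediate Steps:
K = -⅗ (K = -2*(-5/(5 - 1*(-5)) - 4/(-5)) = -2*(-5/(5 + 5) - 4*(-⅕)) = -2*(-5/10 + ⅘) = -2*(-5*⅒ + ⅘) = -2*(-½ + ⅘) = -2*3/10 = -⅗ ≈ -0.60000)
a(q) = -192/5 (a(q) = -36 + 4*(-⅗) = -36 - 12/5 = -192/5)
g = 31/18 (g = -62/(-36) = -62*(-1/36) = 31/18 ≈ 1.7222)
(a(5) - 1*(-57))*(-42) + 1/g = (-192/5 - 1*(-57))*(-42) + 1/(31/18) = (-192/5 + 57)*(-42) + 18/31 = (93/5)*(-42) + 18/31 = -3906/5 + 18/31 = -120996/155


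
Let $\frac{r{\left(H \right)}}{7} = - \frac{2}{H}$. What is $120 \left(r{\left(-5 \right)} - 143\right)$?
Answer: $-16824$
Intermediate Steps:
$r{\left(H \right)} = - \frac{14}{H}$ ($r{\left(H \right)} = 7 \left(- \frac{2}{H}\right) = - \frac{14}{H}$)
$120 \left(r{\left(-5 \right)} - 143\right) = 120 \left(- \frac{14}{-5} - 143\right) = 120 \left(\left(-14\right) \left(- \frac{1}{5}\right) - 143\right) = 120 \left(\frac{14}{5} - 143\right) = 120 \left(- \frac{701}{5}\right) = -16824$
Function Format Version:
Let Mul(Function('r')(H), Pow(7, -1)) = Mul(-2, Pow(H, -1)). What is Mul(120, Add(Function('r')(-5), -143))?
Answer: -16824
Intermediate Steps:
Function('r')(H) = Mul(-14, Pow(H, -1)) (Function('r')(H) = Mul(7, Mul(-2, Pow(H, -1))) = Mul(-14, Pow(H, -1)))
Mul(120, Add(Function('r')(-5), -143)) = Mul(120, Add(Mul(-14, Pow(-5, -1)), -143)) = Mul(120, Add(Mul(-14, Rational(-1, 5)), -143)) = Mul(120, Add(Rational(14, 5), -143)) = Mul(120, Rational(-701, 5)) = -16824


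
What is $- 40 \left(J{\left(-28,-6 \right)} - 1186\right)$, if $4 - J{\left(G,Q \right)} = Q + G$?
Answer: $45920$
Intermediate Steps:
$J{\left(G,Q \right)} = 4 - G - Q$ ($J{\left(G,Q \right)} = 4 - \left(Q + G\right) = 4 - \left(G + Q\right) = 4 - G - Q$)
$- 40 \left(J{\left(-28,-6 \right)} - 1186\right) = - 40 \left(\left(4 - -28 - -6\right) - 1186\right) = - 40 \left(\left(4 + 28 + 6\right) - 1186\right) = - 40 \left(38 - 1186\right) = \left(-40\right) \left(-1148\right) = 45920$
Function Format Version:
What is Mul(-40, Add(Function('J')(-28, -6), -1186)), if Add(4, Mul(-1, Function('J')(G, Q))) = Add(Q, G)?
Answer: 45920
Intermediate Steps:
Function('J')(G, Q) = Add(4, Mul(-1, G), Mul(-1, Q)) (Function('J')(G, Q) = Add(4, Mul(-1, Add(Q, G))) = Add(4, Mul(-1, Add(G, Q))) = Add(4, Add(Mul(-1, G), Mul(-1, Q))) = Add(4, Mul(-1, G), Mul(-1, Q)))
Mul(-40, Add(Function('J')(-28, -6), -1186)) = Mul(-40, Add(Add(4, Mul(-1, -28), Mul(-1, -6)), -1186)) = Mul(-40, Add(Add(4, 28, 6), -1186)) = Mul(-40, Add(38, -1186)) = Mul(-40, -1148) = 45920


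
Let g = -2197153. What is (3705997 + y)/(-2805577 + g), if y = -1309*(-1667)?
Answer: -588810/500273 ≈ -1.1770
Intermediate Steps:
y = 2182103
(3705997 + y)/(-2805577 + g) = (3705997 + 2182103)/(-2805577 - 2197153) = 5888100/(-5002730) = 5888100*(-1/5002730) = -588810/500273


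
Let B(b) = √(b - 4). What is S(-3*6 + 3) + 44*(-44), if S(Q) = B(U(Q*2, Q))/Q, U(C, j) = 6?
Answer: -1936 - √2/15 ≈ -1936.1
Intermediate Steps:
B(b) = √(-4 + b)
S(Q) = √2/Q (S(Q) = √(-4 + 6)/Q = √2/Q)
S(-3*6 + 3) + 44*(-44) = √2/(-3*6 + 3) + 44*(-44) = √2/(-18 + 3) - 1936 = √2/(-15) - 1936 = √2*(-1/15) - 1936 = -√2/15 - 1936 = -1936 - √2/15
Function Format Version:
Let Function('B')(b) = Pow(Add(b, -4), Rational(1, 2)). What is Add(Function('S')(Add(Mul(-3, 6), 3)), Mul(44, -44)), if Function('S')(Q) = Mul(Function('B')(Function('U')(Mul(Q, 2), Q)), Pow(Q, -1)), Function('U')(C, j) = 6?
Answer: Add(-1936, Mul(Rational(-1, 15), Pow(2, Rational(1, 2)))) ≈ -1936.1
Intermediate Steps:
Function('B')(b) = Pow(Add(-4, b), Rational(1, 2))
Function('S')(Q) = Mul(Pow(2, Rational(1, 2)), Pow(Q, -1)) (Function('S')(Q) = Mul(Pow(Add(-4, 6), Rational(1, 2)), Pow(Q, -1)) = Mul(Pow(2, Rational(1, 2)), Pow(Q, -1)))
Add(Function('S')(Add(Mul(-3, 6), 3)), Mul(44, -44)) = Add(Mul(Pow(2, Rational(1, 2)), Pow(Add(Mul(-3, 6), 3), -1)), Mul(44, -44)) = Add(Mul(Pow(2, Rational(1, 2)), Pow(Add(-18, 3), -1)), -1936) = Add(Mul(Pow(2, Rational(1, 2)), Pow(-15, -1)), -1936) = Add(Mul(Pow(2, Rational(1, 2)), Rational(-1, 15)), -1936) = Add(Mul(Rational(-1, 15), Pow(2, Rational(1, 2))), -1936) = Add(-1936, Mul(Rational(-1, 15), Pow(2, Rational(1, 2))))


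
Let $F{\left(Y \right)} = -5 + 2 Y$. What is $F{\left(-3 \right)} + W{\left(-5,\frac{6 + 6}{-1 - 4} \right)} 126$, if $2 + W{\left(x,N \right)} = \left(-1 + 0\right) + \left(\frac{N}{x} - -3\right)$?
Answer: $\frac{1237}{25} \approx 49.48$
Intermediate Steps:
$W{\left(x,N \right)} = \frac{N}{x}$ ($W{\left(x,N \right)} = -2 + \left(\left(-1 + 0\right) + \left(\frac{N}{x} - -3\right)\right) = -2 + \left(-1 + \left(\frac{N}{x} + 3\right)\right) = -2 + \left(-1 + \left(3 + \frac{N}{x}\right)\right) = -2 + \left(2 + \frac{N}{x}\right) = \frac{N}{x}$)
$F{\left(-3 \right)} + W{\left(-5,\frac{6 + 6}{-1 - 4} \right)} 126 = \left(-5 + 2 \left(-3\right)\right) + \frac{\left(6 + 6\right) \frac{1}{-1 - 4}}{-5} \cdot 126 = \left(-5 - 6\right) + \frac{12}{-5} \left(- \frac{1}{5}\right) 126 = -11 + 12 \left(- \frac{1}{5}\right) \left(- \frac{1}{5}\right) 126 = -11 + \left(- \frac{12}{5}\right) \left(- \frac{1}{5}\right) 126 = -11 + \frac{12}{25} \cdot 126 = -11 + \frac{1512}{25} = \frac{1237}{25}$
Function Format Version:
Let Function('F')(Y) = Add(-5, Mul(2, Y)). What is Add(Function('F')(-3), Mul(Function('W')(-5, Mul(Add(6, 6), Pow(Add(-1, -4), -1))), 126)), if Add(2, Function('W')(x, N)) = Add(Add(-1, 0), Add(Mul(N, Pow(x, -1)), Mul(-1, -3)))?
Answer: Rational(1237, 25) ≈ 49.480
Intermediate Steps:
Function('W')(x, N) = Mul(N, Pow(x, -1)) (Function('W')(x, N) = Add(-2, Add(Add(-1, 0), Add(Mul(N, Pow(x, -1)), Mul(-1, -3)))) = Add(-2, Add(-1, Add(Mul(N, Pow(x, -1)), 3))) = Add(-2, Add(-1, Add(3, Mul(N, Pow(x, -1))))) = Add(-2, Add(2, Mul(N, Pow(x, -1)))) = Mul(N, Pow(x, -1)))
Add(Function('F')(-3), Mul(Function('W')(-5, Mul(Add(6, 6), Pow(Add(-1, -4), -1))), 126)) = Add(Add(-5, Mul(2, -3)), Mul(Mul(Mul(Add(6, 6), Pow(Add(-1, -4), -1)), Pow(-5, -1)), 126)) = Add(Add(-5, -6), Mul(Mul(Mul(12, Pow(-5, -1)), Rational(-1, 5)), 126)) = Add(-11, Mul(Mul(Mul(12, Rational(-1, 5)), Rational(-1, 5)), 126)) = Add(-11, Mul(Mul(Rational(-12, 5), Rational(-1, 5)), 126)) = Add(-11, Mul(Rational(12, 25), 126)) = Add(-11, Rational(1512, 25)) = Rational(1237, 25)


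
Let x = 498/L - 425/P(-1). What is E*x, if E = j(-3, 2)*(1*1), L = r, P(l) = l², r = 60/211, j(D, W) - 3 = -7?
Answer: -26526/5 ≈ -5305.2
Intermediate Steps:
j(D, W) = -4 (j(D, W) = 3 - 7 = -4)
r = 60/211 (r = 60*(1/211) = 60/211 ≈ 0.28436)
L = 60/211 ≈ 0.28436
x = 13263/10 (x = 498/(60/211) - 425/((-1)²) = 498*(211/60) - 425/1 = 17513/10 - 425*1 = 17513/10 - 425 = 13263/10 ≈ 1326.3)
E = -4 ≈ -4.0000
E*x = -4*13263/10 = -26526/5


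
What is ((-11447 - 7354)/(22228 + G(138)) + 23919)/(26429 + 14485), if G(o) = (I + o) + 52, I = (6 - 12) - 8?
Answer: 59540275/101848584 ≈ 0.58460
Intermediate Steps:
I = -14 (I = -6 - 8 = -14)
G(o) = 38 + o (G(o) = (-14 + o) + 52 = 38 + o)
((-11447 - 7354)/(22228 + G(138)) + 23919)/(26429 + 14485) = ((-11447 - 7354)/(22228 + (38 + 138)) + 23919)/(26429 + 14485) = (-18801/(22228 + 176) + 23919)/40914 = (-18801/22404 + 23919)*(1/40914) = (-18801*1/22404 + 23919)*(1/40914) = (-6267/7468 + 23919)*(1/40914) = (178620825/7468)*(1/40914) = 59540275/101848584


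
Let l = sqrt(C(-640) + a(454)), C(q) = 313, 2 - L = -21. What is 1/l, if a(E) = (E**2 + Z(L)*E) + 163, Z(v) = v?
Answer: sqrt(217034)/217034 ≈ 0.0021465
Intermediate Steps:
L = 23 (L = 2 - 1*(-21) = 2 + 21 = 23)
a(E) = 163 + E**2 + 23*E (a(E) = (E**2 + 23*E) + 163 = 163 + E**2 + 23*E)
l = sqrt(217034) (l = sqrt(313 + (163 + 454**2 + 23*454)) = sqrt(313 + (163 + 206116 + 10442)) = sqrt(313 + 216721) = sqrt(217034) ≈ 465.87)
1/l = 1/(sqrt(217034)) = sqrt(217034)/217034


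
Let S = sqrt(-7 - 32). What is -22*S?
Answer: -22*I*sqrt(39) ≈ -137.39*I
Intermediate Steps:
S = I*sqrt(39) (S = sqrt(-39) = I*sqrt(39) ≈ 6.245*I)
-22*S = -22*I*sqrt(39)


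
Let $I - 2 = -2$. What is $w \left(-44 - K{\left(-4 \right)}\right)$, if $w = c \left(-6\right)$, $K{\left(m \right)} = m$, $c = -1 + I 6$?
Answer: $-240$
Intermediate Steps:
$I = 0$ ($I = 2 - 2 = 0$)
$c = -1$ ($c = -1 + 0 \cdot 6 = -1 + 0 = -1$)
$w = 6$ ($w = \left(-1\right) \left(-6\right) = 6$)
$w \left(-44 - K{\left(-4 \right)}\right) = 6 \left(-44 - -4\right) = 6 \left(-44 + 4\right) = 6 \left(-40\right) = -240$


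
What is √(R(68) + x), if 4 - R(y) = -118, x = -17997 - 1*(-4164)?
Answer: I*√13711 ≈ 117.09*I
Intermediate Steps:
x = -13833 (x = -17997 + 4164 = -13833)
R(y) = 122 (R(y) = 4 - 1*(-118) = 4 + 118 = 122)
√(R(68) + x) = √(122 - 13833) = √(-13711) = I*√13711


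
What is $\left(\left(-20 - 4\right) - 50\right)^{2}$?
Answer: $5476$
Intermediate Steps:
$\left(\left(-20 - 4\right) - 50\right)^{2} = \left(-24 - 50\right)^{2} = \left(-74\right)^{2} = 5476$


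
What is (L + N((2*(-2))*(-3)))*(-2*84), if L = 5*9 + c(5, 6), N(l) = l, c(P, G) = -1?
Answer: -9408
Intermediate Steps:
L = 44 (L = 5*9 - 1 = 45 - 1 = 44)
(L + N((2*(-2))*(-3)))*(-2*84) = (44 + (2*(-2))*(-3))*(-2*84) = (44 - 4*(-3))*(-168) = (44 + 12)*(-168) = 56*(-168) = -9408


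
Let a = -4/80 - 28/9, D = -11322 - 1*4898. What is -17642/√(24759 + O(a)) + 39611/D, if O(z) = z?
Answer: -39611/16220 - 105852*√22280255/4456051 ≈ -114.57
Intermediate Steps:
D = -16220 (D = -11322 - 4898 = -16220)
a = -569/180 (a = -4*1/80 - 28*⅑ = -1/20 - 28/9 = -569/180 ≈ -3.1611)
-17642/√(24759 + O(a)) + 39611/D = -17642/√(24759 - 569/180) + 39611/(-16220) = -17642*6*√22280255/4456051 + 39611*(-1/16220) = -17642*6*√22280255/4456051 - 39611/16220 = -105852*√22280255/4456051 - 39611/16220 = -39611/16220 - 105852*√22280255/4456051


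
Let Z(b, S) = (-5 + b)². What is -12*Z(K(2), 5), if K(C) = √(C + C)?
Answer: -108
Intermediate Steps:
K(C) = √2*√C (K(C) = √(2*C) = √2*√C)
-12*Z(K(2), 5) = -12*(-5 + √2*√2)² = -12*(-5 + 2)² = -12*(-3)² = -12*9 = -108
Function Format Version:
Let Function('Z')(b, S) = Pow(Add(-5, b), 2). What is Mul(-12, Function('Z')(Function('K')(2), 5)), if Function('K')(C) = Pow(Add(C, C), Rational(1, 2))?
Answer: -108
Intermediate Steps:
Function('K')(C) = Mul(Pow(2, Rational(1, 2)), Pow(C, Rational(1, 2))) (Function('K')(C) = Pow(Mul(2, C), Rational(1, 2)) = Mul(Pow(2, Rational(1, 2)), Pow(C, Rational(1, 2))))
Mul(-12, Function('Z')(Function('K')(2), 5)) = Mul(-12, Pow(Add(-5, Mul(Pow(2, Rational(1, 2)), Pow(2, Rational(1, 2)))), 2)) = Mul(-12, Pow(Add(-5, 2), 2)) = Mul(-12, Pow(-3, 2)) = Mul(-12, 9) = -108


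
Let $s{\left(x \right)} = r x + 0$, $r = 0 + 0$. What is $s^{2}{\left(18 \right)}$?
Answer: $0$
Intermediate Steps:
$r = 0$
$s{\left(x \right)} = 0$ ($s{\left(x \right)} = 0 x + 0 = 0 + 0 = 0$)
$s^{2}{\left(18 \right)} = 0^{2} = 0$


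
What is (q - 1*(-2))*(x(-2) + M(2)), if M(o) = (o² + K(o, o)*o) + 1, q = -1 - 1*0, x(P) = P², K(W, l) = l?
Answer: 13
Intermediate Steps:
q = -1 (q = -1 + 0 = -1)
M(o) = 1 + 2*o² (M(o) = (o² + o*o) + 1 = (o² + o²) + 1 = 2*o² + 1 = 1 + 2*o²)
(q - 1*(-2))*(x(-2) + M(2)) = (-1 - 1*(-2))*((-2)² + (1 + 2*2²)) = (-1 + 2)*(4 + (1 + 2*4)) = 1*(4 + (1 + 8)) = 1*(4 + 9) = 1*13 = 13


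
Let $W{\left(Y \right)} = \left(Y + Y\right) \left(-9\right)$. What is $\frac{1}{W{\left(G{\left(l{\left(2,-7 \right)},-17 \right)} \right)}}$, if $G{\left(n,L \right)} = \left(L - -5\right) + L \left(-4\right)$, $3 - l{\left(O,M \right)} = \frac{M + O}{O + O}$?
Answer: $- \frac{1}{1008} \approx -0.00099206$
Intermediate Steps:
$l{\left(O,M \right)} = 3 - \frac{M + O}{2 O}$ ($l{\left(O,M \right)} = 3 - \frac{M + O}{O + O} = 3 - \frac{M + O}{2 O}$)
$G{\left(n,L \right)} = 5 - 3 L$ ($G{\left(n,L \right)} = \left(L + 5\right) - 4 L = \left(5 + L\right) - 4 L = 5 - 3 L$)
$W{\left(Y \right)} = - 18 Y$ ($W{\left(Y \right)} = 2 Y \left(-9\right) = - 18 Y$)
$\frac{1}{W{\left(G{\left(l{\left(2,-7 \right)},-17 \right)} \right)}} = \frac{1}{\left(-18\right) \left(5 - -51\right)} = \frac{1}{\left(-18\right) \left(5 + 51\right)} = \frac{1}{\left(-18\right) 56} = \frac{1}{-1008} = - \frac{1}{1008}$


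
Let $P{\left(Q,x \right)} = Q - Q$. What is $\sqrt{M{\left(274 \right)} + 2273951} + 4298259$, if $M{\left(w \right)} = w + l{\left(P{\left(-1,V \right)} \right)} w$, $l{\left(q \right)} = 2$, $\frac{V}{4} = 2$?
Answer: $4298259 + \sqrt{2274773} \approx 4.2998 \cdot 10^{6}$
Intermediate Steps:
$V = 8$ ($V = 4 \cdot 2 = 8$)
$P{\left(Q,x \right)} = 0$
$M{\left(w \right)} = 3 w$ ($M{\left(w \right)} = w + 2 w = 3 w$)
$\sqrt{M{\left(274 \right)} + 2273951} + 4298259 = \sqrt{3 \cdot 274 + 2273951} + 4298259 = \sqrt{822 + 2273951} + 4298259 = \sqrt{2274773} + 4298259 = 4298259 + \sqrt{2274773}$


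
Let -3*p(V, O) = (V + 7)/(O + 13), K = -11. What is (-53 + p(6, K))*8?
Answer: -1324/3 ≈ -441.33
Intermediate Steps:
p(V, O) = -(7 + V)/(3*(13 + O)) (p(V, O) = -(V + 7)/(3*(O + 13)) = -(7 + V)/(3*(13 + O)))
(-53 + p(6, K))*8 = (-53 + (-7 - 1*6)/(3*(13 - 11)))*8 = (-53 + (⅓)*(-7 - 6)/2)*8 = (-53 + (⅓)*(½)*(-13))*8 = (-53 - 13/6)*8 = -331/6*8 = -1324/3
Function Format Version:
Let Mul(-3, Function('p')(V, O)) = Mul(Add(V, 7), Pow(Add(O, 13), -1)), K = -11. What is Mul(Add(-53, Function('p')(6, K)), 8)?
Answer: Rational(-1324, 3) ≈ -441.33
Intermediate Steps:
Function('p')(V, O) = Mul(Rational(-1, 3), Pow(Add(13, O), -1), Add(7, V)) (Function('p')(V, O) = Mul(Rational(-1, 3), Mul(Add(V, 7), Pow(Add(O, 13), -1))) = Mul(Rational(-1, 3), Mul(Add(7, V), Pow(Add(13, O), -1))) = Mul(Rational(-1, 3), Mul(Pow(Add(13, O), -1), Add(7, V))) = Mul(Rational(-1, 3), Pow(Add(13, O), -1), Add(7, V)))
Mul(Add(-53, Function('p')(6, K)), 8) = Mul(Add(-53, Mul(Rational(1, 3), Pow(Add(13, -11), -1), Add(-7, Mul(-1, 6)))), 8) = Mul(Add(-53, Mul(Rational(1, 3), Pow(2, -1), Add(-7, -6))), 8) = Mul(Add(-53, Mul(Rational(1, 3), Rational(1, 2), -13)), 8) = Mul(Add(-53, Rational(-13, 6)), 8) = Mul(Rational(-331, 6), 8) = Rational(-1324, 3)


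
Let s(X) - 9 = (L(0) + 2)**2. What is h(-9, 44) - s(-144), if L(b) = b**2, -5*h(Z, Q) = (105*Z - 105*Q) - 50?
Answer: 1110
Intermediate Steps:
h(Z, Q) = 10 - 21*Z + 21*Q (h(Z, Q) = -((105*Z - 105*Q) - 50)/5 = -((-105*Q + 105*Z) - 50)/5 = -(-50 - 105*Q + 105*Z)/5 = 10 - 21*Z + 21*Q)
s(X) = 13 (s(X) = 9 + (0**2 + 2)**2 = 9 + (0 + 2)**2 = 9 + 2**2 = 9 + 4 = 13)
h(-9, 44) - s(-144) = (10 - 21*(-9) + 21*44) - 1*13 = (10 + 189 + 924) - 13 = 1123 - 13 = 1110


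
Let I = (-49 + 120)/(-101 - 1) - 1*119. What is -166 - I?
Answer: -4723/102 ≈ -46.304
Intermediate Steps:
I = -12209/102 (I = 71/(-102) - 119 = 71*(-1/102) - 119 = -71/102 - 119 = -12209/102 ≈ -119.70)
-166 - I = -166 - 1*(-12209/102) = -166 + 12209/102 = -4723/102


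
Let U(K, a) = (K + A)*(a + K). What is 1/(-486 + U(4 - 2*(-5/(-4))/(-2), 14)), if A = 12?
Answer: -16/2463 ≈ -0.0064961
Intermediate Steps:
U(K, a) = (12 + K)*(K + a) (U(K, a) = (K + 12)*(a + K) = (12 + K)*(K + a))
1/(-486 + U(4 - 2*(-5/(-4))/(-2), 14)) = 1/(-486 + ((4 - 2*(-5/(-4))/(-2))**2 + 12*(4 - 2*(-5/(-4))/(-2)) + 12*14 + (4 - 2*(-5/(-4))/(-2))*14)) = 1/(-486 + ((4 - 2*(-5*(-1/4))*(-1)/2)**2 + 12*(4 - 2*(-5*(-1/4))*(-1)/2) + 168 + (4 - 2*(-5*(-1/4))*(-1)/2)*14)) = 1/(-486 + ((4 - 5*(-1)/(2*2))**2 + 12*(4 - 5*(-1)/(2*2)) + 168 + (4 - 5*(-1)/(2*2))*14)) = 1/(-486 + ((4 - 2*(-5/8))**2 + 12*(4 - 2*(-5/8)) + 168 + (4 - 2*(-5/8))*14)) = 1/(-486 + ((4 + 5/4)**2 + 12*(4 + 5/4) + 168 + (4 + 5/4)*14)) = 1/(-486 + ((21/4)**2 + 12*(21/4) + 168 + (21/4)*14)) = 1/(-486 + (441/16 + 63 + 168 + 147/2)) = 1/(-486 + 5313/16) = 1/(-2463/16) = -16/2463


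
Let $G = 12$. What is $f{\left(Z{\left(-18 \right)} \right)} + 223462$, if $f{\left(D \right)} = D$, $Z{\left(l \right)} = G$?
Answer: $223474$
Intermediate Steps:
$Z{\left(l \right)} = 12$
$f{\left(Z{\left(-18 \right)} \right)} + 223462 = 12 + 223462 = 223474$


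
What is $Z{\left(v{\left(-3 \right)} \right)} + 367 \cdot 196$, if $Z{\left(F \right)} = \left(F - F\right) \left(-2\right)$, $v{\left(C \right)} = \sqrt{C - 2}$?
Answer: $71932$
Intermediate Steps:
$v{\left(C \right)} = \sqrt{-2 + C}$
$Z{\left(F \right)} = 0$ ($Z{\left(F \right)} = 0 \left(-2\right) = 0$)
$Z{\left(v{\left(-3 \right)} \right)} + 367 \cdot 196 = 0 + 367 \cdot 196 = 0 + 71932 = 71932$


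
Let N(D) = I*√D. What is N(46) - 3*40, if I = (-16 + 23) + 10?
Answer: -120 + 17*√46 ≈ -4.7004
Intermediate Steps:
I = 17 (I = 7 + 10 = 17)
N(D) = 17*√D
N(46) - 3*40 = 17*√46 - 3*40 = 17*√46 - 1*120 = 17*√46 - 120 = -120 + 17*√46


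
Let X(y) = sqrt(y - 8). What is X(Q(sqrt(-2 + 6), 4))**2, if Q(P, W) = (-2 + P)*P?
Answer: -8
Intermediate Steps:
Q(P, W) = P*(-2 + P)
X(y) = sqrt(-8 + y)
X(Q(sqrt(-2 + 6), 4))**2 = (sqrt(-8 + sqrt(-2 + 6)*(-2 + sqrt(-2 + 6))))**2 = (sqrt(-8 + sqrt(4)*(-2 + sqrt(4))))**2 = (sqrt(-8 + 2*(-2 + 2)))**2 = (sqrt(-8 + 2*0))**2 = (sqrt(-8 + 0))**2 = (sqrt(-8))**2 = (2*I*sqrt(2))**2 = -8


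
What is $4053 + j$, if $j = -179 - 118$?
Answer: $3756$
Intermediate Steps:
$j = -297$
$4053 + j = 4053 - 297 = 3756$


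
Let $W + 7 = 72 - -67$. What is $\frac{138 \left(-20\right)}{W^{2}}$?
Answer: $- \frac{115}{726} \approx -0.1584$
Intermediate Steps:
$W = 132$ ($W = -7 + \left(72 - -67\right) = -7 + \left(72 + 67\right) = -7 + 139 = 132$)
$\frac{138 \left(-20\right)}{W^{2}} = \frac{138 \left(-20\right)}{132^{2}} = - \frac{2760}{17424} = \left(-2760\right) \frac{1}{17424} = - \frac{115}{726}$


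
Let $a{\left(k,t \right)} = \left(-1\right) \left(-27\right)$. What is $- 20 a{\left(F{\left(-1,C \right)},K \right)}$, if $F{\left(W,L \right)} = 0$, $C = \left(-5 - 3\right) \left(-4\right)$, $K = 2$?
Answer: $-540$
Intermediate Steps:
$C = 32$ ($C = \left(-8\right) \left(-4\right) = 32$)
$a{\left(k,t \right)} = 27$
$- 20 a{\left(F{\left(-1,C \right)},K \right)} = \left(-20\right) 27 = -540$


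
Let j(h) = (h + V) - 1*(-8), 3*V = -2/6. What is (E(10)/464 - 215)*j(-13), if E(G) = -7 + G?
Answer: 2294411/2088 ≈ 1098.9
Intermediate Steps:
V = -1/9 (V = (-2/6)/3 = (-2*1/6)/3 = (1/3)*(-1/3) = -1/9 ≈ -0.11111)
j(h) = 71/9 + h (j(h) = (h - 1/9) - 1*(-8) = (-1/9 + h) + 8 = 71/9 + h)
(E(10)/464 - 215)*j(-13) = ((-7 + 10)/464 - 215)*(71/9 - 13) = (3*(1/464) - 215)*(-46/9) = (3/464 - 215)*(-46/9) = -99757/464*(-46/9) = 2294411/2088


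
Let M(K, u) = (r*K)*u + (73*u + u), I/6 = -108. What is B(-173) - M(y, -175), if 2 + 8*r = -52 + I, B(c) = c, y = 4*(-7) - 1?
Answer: 1832433/4 ≈ 4.5811e+5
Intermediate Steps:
y = -29 (y = -28 - 1 = -29)
I = -648 (I = 6*(-108) = -648)
r = -351/4 (r = -1/4 + (-52 - 648)/8 = -1/4 + (1/8)*(-700) = -1/4 - 175/2 = -351/4 ≈ -87.750)
M(K, u) = 74*u - 351*K*u/4 (M(K, u) = (-351*K/4)*u + (73*u + u) = -351*K*u/4 + 74*u = 74*u - 351*K*u/4)
B(-173) - M(y, -175) = -173 - (-175)*(296 - 351*(-29))/4 = -173 - (-175)*(296 + 10179)/4 = -173 - (-175)*10475/4 = -173 - 1*(-1833125/4) = -173 + 1833125/4 = 1832433/4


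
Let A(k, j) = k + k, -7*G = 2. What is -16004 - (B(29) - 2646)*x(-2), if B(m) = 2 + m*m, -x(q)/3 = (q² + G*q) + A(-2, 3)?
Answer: -133664/7 ≈ -19095.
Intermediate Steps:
G = -2/7 (G = -⅐*2 = -2/7 ≈ -0.28571)
A(k, j) = 2*k
x(q) = 12 - 3*q² + 6*q/7 (x(q) = -3*((q² - 2*q/7) + 2*(-2)) = -3*((q² - 2*q/7) - 4) = -3*(-4 + q² - 2*q/7) = 12 - 3*q² + 6*q/7)
B(m) = 2 + m²
-16004 - (B(29) - 2646)*x(-2) = -16004 - ((2 + 29²) - 2646)*(12 - 3*(-2)² + (6/7)*(-2)) = -16004 - ((2 + 841) - 2646)*(12 - 3*4 - 12/7) = -16004 - (843 - 2646)*(12 - 12 - 12/7) = -16004 - (-1803)*(-12)/7 = -16004 - 1*21636/7 = -16004 - 21636/7 = -133664/7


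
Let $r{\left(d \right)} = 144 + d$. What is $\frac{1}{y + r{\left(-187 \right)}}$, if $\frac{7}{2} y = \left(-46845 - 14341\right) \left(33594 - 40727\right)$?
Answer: $\frac{1}{124697025} \approx 8.0194 \cdot 10^{-9}$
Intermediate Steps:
$y = 124697068$ ($y = \frac{2 \left(-46845 - 14341\right) \left(33594 - 40727\right)}{7} = \frac{2 \left(\left(-61186\right) \left(-7133\right)\right)}{7} = \frac{2}{7} \cdot 436439738 = 124697068$)
$\frac{1}{y + r{\left(-187 \right)}} = \frac{1}{124697068 + \left(144 - 187\right)} = \frac{1}{124697068 - 43} = \frac{1}{124697025}$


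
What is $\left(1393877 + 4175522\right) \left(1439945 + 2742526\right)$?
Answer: $23293849804929$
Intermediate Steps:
$\left(1393877 + 4175522\right) \left(1439945 + 2742526\right) = 5569399 \cdot 4182471 = 23293849804929$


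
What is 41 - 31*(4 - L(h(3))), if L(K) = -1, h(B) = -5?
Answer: -114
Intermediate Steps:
41 - 31*(4 - L(h(3))) = 41 - 31*(4 - 1*(-1)) = 41 - 31*(4 + 1) = 41 - 31*5 = 41 - 155 = -114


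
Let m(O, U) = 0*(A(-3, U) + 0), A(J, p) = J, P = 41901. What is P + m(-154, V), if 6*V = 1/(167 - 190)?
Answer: 41901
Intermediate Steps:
V = -1/138 (V = 1/(6*(167 - 190)) = (⅙)/(-23) = (⅙)*(-1/23) = -1/138 ≈ -0.0072464)
m(O, U) = 0 (m(O, U) = 0*(-3 + 0) = 0*(-3) = 0)
P + m(-154, V) = 41901 + 0 = 41901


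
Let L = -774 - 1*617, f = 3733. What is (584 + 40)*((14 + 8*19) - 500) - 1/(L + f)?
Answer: -488110273/2342 ≈ -2.0842e+5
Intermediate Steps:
L = -1391 (L = -774 - 617 = -1391)
(584 + 40)*((14 + 8*19) - 500) - 1/(L + f) = (584 + 40)*((14 + 8*19) - 500) - 1/(-1391 + 3733) = 624*((14 + 152) - 500) - 1/2342 = 624*(166 - 500) - 1*1/2342 = 624*(-334) - 1/2342 = -208416 - 1/2342 = -488110273/2342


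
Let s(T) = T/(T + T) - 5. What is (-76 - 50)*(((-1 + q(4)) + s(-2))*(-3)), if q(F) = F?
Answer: -567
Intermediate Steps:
s(T) = -9/2 (s(T) = T/((2*T)) - 5 = (1/(2*T))*T - 5 = ½ - 5 = -9/2)
(-76 - 50)*(((-1 + q(4)) + s(-2))*(-3)) = (-76 - 50)*(((-1 + 4) - 9/2)*(-3)) = -126*(3 - 9/2)*(-3) = -(-189)*(-3) = -126*9/2 = -567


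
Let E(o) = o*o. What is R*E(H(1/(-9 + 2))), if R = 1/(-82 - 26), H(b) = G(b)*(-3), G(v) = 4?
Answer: -4/3 ≈ -1.3333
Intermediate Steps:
H(b) = -12 (H(b) = 4*(-3) = -12)
E(o) = o**2
R = -1/108 (R = 1/(-108) = -1/108 ≈ -0.0092593)
R*E(H(1/(-9 + 2))) = -1/108*(-12)**2 = -1/108*144 = -4/3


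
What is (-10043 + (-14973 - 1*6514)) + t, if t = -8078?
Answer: -39608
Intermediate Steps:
(-10043 + (-14973 - 1*6514)) + t = (-10043 + (-14973 - 1*6514)) - 8078 = (-10043 + (-14973 - 6514)) - 8078 = (-10043 - 21487) - 8078 = -31530 - 8078 = -39608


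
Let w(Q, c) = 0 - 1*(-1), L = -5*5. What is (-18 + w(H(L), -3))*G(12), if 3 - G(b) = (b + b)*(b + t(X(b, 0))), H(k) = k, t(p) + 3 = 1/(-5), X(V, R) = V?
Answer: 17697/5 ≈ 3539.4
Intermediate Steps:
L = -25
t(p) = -16/5 (t(p) = -3 + 1/(-5) = -3 - ⅕ = -16/5)
w(Q, c) = 1 (w(Q, c) = 0 + 1 = 1)
G(b) = 3 - 2*b*(-16/5 + b) (G(b) = 3 - (b + b)*(b - 16/5) = 3 - 2*b*(-16/5 + b))
(-18 + w(H(L), -3))*G(12) = (-18 + 1)*(3 - 2*12² + (32/5)*12) = -17*(3 - 2*144 + 384/5) = -17*(3 - 288 + 384/5) = -17*(-1041/5) = 17697/5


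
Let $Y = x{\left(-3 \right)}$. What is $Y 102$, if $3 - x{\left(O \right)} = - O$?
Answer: $0$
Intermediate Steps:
$x{\left(O \right)} = 3 + O$ ($x{\left(O \right)} = 3 - - O = 3 + O$)
$Y = 0$ ($Y = 3 - 3 = 0$)
$Y 102 = 0 \cdot 102 = 0$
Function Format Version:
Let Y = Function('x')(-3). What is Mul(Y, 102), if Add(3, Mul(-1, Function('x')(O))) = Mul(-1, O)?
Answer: 0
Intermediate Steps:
Function('x')(O) = Add(3, O) (Function('x')(O) = Add(3, Mul(-1, Mul(-1, O))) = Add(3, O))
Y = 0 (Y = Add(3, -3) = 0)
Mul(Y, 102) = Mul(0, 102) = 0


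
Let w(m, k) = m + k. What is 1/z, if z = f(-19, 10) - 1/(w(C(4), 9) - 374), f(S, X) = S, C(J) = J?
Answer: -361/6858 ≈ -0.052639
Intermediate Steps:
w(m, k) = k + m
z = -6858/361 (z = -19 - 1/((9 + 4) - 374) = -19 - 1/(13 - 374) = -19 - 1/(-361) = -19 - 1*(-1/361) = -19 + 1/361 = -6858/361 ≈ -18.997)
1/z = 1/(-6858/361) = -361/6858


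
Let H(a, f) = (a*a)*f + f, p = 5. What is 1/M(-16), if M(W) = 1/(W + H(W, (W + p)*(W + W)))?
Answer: 90448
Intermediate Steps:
H(a, f) = f + f*a² (H(a, f) = a²*f + f = f*a² + f = f + f*a²)
M(W) = 1/(W + 2*W*(1 + W²)*(5 + W)) (M(W) = 1/(W + ((W + 5)*(W + W))*(1 + W²)) = 1/(W + ((5 + W)*(2*W))*(1 + W²)) = 1/(W + (2*W*(5 + W))*(1 + W²)) = 1/(W + 2*W*(1 + W²)*(5 + W)))
1/M(-16) = 1/(1/((-16)*(1 + 2*(1 + (-16)²)*(5 - 16)))) = 1/(-1/(16*(1 + 2*(1 + 256)*(-11)))) = 1/(-1/(16*(1 + 2*257*(-11)))) = 1/(-1/(16*(1 - 5654))) = 1/(-1/16/(-5653)) = 1/(-1/16*(-1/5653)) = 1/(1/90448) = 90448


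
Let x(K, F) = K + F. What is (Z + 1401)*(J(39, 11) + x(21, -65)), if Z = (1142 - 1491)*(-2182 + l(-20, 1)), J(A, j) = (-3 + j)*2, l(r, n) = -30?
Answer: -21654892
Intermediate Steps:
J(A, j) = -6 + 2*j
Z = 771988 (Z = (1142 - 1491)*(-2182 - 30) = -349*(-2212) = 771988)
x(K, F) = F + K
(Z + 1401)*(J(39, 11) + x(21, -65)) = (771988 + 1401)*((-6 + 2*11) + (-65 + 21)) = 773389*((-6 + 22) - 44) = 773389*(16 - 44) = 773389*(-28) = -21654892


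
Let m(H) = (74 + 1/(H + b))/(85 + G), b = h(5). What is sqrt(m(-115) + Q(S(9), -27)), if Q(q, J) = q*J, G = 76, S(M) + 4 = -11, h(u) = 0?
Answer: 2*sqrt(65686985)/805 ≈ 20.136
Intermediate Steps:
S(M) = -15 (S(M) = -4 - 11 = -15)
b = 0
Q(q, J) = J*q
m(H) = 74/161 + 1/(161*H) (m(H) = (74 + 1/(H + 0))/(85 + 76) = (74 + 1/H)/161 = (74 + 1/H)*(1/161) = 74/161 + 1/(161*H))
sqrt(m(-115) + Q(S(9), -27)) = sqrt((1/161)*(1 + 74*(-115))/(-115) - 27*(-15)) = sqrt((1/161)*(-1/115)*(1 - 8510) + 405) = sqrt((1/161)*(-1/115)*(-8509) + 405) = sqrt(8509/18515 + 405) = sqrt(7507084/18515) = 2*sqrt(65686985)/805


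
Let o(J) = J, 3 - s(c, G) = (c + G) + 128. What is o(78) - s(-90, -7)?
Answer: 106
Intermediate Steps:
s(c, G) = -125 - G - c (s(c, G) = 3 - ((c + G) + 128) = 3 - ((G + c) + 128) = 3 - (128 + G + c) = 3 + (-128 - G - c) = -125 - G - c)
o(78) - s(-90, -7) = 78 - (-125 - 1*(-7) - 1*(-90)) = 78 - (-125 + 7 + 90) = 78 - 1*(-28) = 78 + 28 = 106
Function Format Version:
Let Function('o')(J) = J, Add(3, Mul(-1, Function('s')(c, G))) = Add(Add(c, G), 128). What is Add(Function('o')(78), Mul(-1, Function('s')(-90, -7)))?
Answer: 106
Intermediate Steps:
Function('s')(c, G) = Add(-125, Mul(-1, G), Mul(-1, c)) (Function('s')(c, G) = Add(3, Mul(-1, Add(Add(c, G), 128))) = Add(3, Mul(-1, Add(Add(G, c), 128))) = Add(3, Mul(-1, Add(128, G, c))) = Add(3, Add(-128, Mul(-1, G), Mul(-1, c))) = Add(-125, Mul(-1, G), Mul(-1, c)))
Add(Function('o')(78), Mul(-1, Function('s')(-90, -7))) = Add(78, Mul(-1, Add(-125, Mul(-1, -7), Mul(-1, -90)))) = Add(78, Mul(-1, Add(-125, 7, 90))) = Add(78, Mul(-1, -28)) = Add(78, 28) = 106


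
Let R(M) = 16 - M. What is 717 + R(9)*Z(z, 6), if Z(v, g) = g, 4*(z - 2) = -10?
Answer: 759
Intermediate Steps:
z = -½ (z = 2 + (¼)*(-10) = 2 - 5/2 = -½ ≈ -0.50000)
717 + R(9)*Z(z, 6) = 717 + (16 - 1*9)*6 = 717 + (16 - 9)*6 = 717 + 7*6 = 717 + 42 = 759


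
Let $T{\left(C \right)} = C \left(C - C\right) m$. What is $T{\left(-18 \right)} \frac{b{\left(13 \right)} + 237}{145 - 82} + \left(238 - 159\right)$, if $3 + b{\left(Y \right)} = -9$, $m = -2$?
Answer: $79$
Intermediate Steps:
$b{\left(Y \right)} = -12$ ($b{\left(Y \right)} = -3 - 9 = -12$)
$T{\left(C \right)} = 0$ ($T{\left(C \right)} = C \left(C - C\right) \left(-2\right) = C 0 \left(-2\right) = 0 \left(-2\right) = 0$)
$T{\left(-18 \right)} \frac{b{\left(13 \right)} + 237}{145 - 82} + \left(238 - 159\right) = 0 \frac{-12 + 237}{145 - 82} + \left(238 - 159\right) = 0 \cdot \frac{225}{63} + \left(238 - 159\right) = 0 \cdot 225 \cdot \frac{1}{63} + 79 = 0 \cdot \frac{25}{7} + 79 = 0 + 79 = 79$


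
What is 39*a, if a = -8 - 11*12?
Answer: -5460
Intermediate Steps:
a = -140 (a = -8 - 132 = -140)
39*a = 39*(-140) = -5460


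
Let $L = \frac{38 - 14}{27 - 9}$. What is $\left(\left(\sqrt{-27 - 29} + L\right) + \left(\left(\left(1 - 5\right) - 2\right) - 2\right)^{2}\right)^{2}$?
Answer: $\frac{37912}{9} + \frac{784 i \sqrt{14}}{3} \approx 4212.4 + 977.82 i$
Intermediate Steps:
$L = \frac{4}{3}$ ($L = \frac{24}{18} = 24 \cdot \frac{1}{18} = \frac{4}{3} \approx 1.3333$)
$\left(\left(\sqrt{-27 - 29} + L\right) + \left(\left(\left(1 - 5\right) - 2\right) - 2\right)^{2}\right)^{2} = \left(\left(\sqrt{-27 - 29} + \frac{4}{3}\right) + \left(\left(\left(1 - 5\right) - 2\right) - 2\right)^{2}\right)^{2} = \left(\left(\sqrt{-56} + \frac{4}{3}\right) + \left(\left(-4 - 2\right) - 2\right)^{2}\right)^{2} = \left(\left(2 i \sqrt{14} + \frac{4}{3}\right) + \left(-6 - 2\right)^{2}\right)^{2} = \left(\left(\frac{4}{3} + 2 i \sqrt{14}\right) + \left(-8\right)^{2}\right)^{2} = \left(\left(\frac{4}{3} + 2 i \sqrt{14}\right) + 64\right)^{2} = \left(\frac{196}{3} + 2 i \sqrt{14}\right)^{2}$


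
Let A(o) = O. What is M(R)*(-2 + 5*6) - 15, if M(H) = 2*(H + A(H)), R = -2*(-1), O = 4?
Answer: 321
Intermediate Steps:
A(o) = 4
R = 2
M(H) = 8 + 2*H (M(H) = 2*(H + 4) = 2*(4 + H) = 8 + 2*H)
M(R)*(-2 + 5*6) - 15 = (8 + 2*2)*(-2 + 5*6) - 15 = (8 + 4)*(-2 + 30) - 15 = 12*28 - 15 = 336 - 15 = 321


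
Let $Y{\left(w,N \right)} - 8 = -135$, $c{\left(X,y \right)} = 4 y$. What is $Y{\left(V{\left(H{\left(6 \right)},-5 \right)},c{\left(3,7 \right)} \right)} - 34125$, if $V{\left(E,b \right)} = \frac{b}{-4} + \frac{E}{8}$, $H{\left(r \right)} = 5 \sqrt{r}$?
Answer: $-34252$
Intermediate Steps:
$V{\left(E,b \right)} = - \frac{b}{4} + \frac{E}{8}$ ($V{\left(E,b \right)} = b \left(- \frac{1}{4}\right) + E \frac{1}{8} = - \frac{b}{4} + \frac{E}{8}$)
$Y{\left(w,N \right)} = -127$ ($Y{\left(w,N \right)} = 8 - 135 = -127$)
$Y{\left(V{\left(H{\left(6 \right)},-5 \right)},c{\left(3,7 \right)} \right)} - 34125 = -127 - 34125 = -34252$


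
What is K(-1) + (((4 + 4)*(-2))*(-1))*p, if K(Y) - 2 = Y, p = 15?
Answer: 241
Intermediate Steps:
K(Y) = 2 + Y
K(-1) + (((4 + 4)*(-2))*(-1))*p = (2 - 1) + (((4 + 4)*(-2))*(-1))*15 = 1 + ((8*(-2))*(-1))*15 = 1 - 16*(-1)*15 = 1 + 16*15 = 1 + 240 = 241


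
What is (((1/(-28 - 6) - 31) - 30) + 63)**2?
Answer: 4489/1156 ≈ 3.8832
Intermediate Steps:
(((1/(-28 - 6) - 31) - 30) + 63)**2 = (((1/(-34) - 31) - 30) + 63)**2 = (((-1/34 - 31) - 30) + 63)**2 = ((-1055/34 - 30) + 63)**2 = (-2075/34 + 63)**2 = (67/34)**2 = 4489/1156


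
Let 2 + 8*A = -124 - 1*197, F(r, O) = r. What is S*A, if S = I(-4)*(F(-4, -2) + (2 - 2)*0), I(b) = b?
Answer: -646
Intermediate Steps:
A = -323/8 (A = -1/4 + (-124 - 1*197)/8 = -1/4 + (-124 - 197)/8 = -1/4 + (1/8)*(-321) = -1/4 - 321/8 = -323/8 ≈ -40.375)
S = 16 (S = -4*(-4 + (2 - 2)*0) = -4*(-4 + 0*0) = -4*(-4 + 0) = -4*(-4) = 16)
S*A = 16*(-323/8) = -646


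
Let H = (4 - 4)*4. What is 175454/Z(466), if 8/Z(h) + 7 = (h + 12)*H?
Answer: -614089/4 ≈ -1.5352e+5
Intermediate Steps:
H = 0 (H = 0*4 = 0)
Z(h) = -8/7 (Z(h) = 8/(-7 + (h + 12)*0) = 8/(-7 + (12 + h)*0) = 8/(-7 + 0) = 8/(-7) = 8*(-⅐) = -8/7)
175454/Z(466) = 175454/(-8/7) = 175454*(-7/8) = -614089/4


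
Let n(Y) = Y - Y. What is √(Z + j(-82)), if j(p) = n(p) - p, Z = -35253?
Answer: I*√35171 ≈ 187.54*I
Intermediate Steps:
n(Y) = 0
j(p) = -p (j(p) = 0 - p = -p)
√(Z + j(-82)) = √(-35253 - 1*(-82)) = √(-35253 + 82) = √(-35171) = I*√35171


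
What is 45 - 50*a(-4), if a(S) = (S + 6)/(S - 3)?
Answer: 415/7 ≈ 59.286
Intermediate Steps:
a(S) = (6 + S)/(-3 + S)
45 - 50*a(-4) = 45 - 50*(6 - 4)/(-3 - 4) = 45 - 50*2/(-7) = 45 - (-50)*2/7 = 45 - 50*(-2/7) = 45 + 100/7 = 415/7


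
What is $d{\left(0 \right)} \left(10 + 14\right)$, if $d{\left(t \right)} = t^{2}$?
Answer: $0$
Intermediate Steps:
$d{\left(0 \right)} \left(10 + 14\right) = 0^{2} \left(10 + 14\right) = 0 \cdot 24 = 0$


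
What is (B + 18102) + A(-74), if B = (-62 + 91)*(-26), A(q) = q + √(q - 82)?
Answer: 17274 + 2*I*√39 ≈ 17274.0 + 12.49*I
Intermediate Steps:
A(q) = q + √(-82 + q)
B = -754 (B = 29*(-26) = -754)
(B + 18102) + A(-74) = (-754 + 18102) + (-74 + √(-82 - 74)) = 17348 + (-74 + √(-156)) = 17348 + (-74 + 2*I*√39) = 17274 + 2*I*√39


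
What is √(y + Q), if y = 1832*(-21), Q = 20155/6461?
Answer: I*√1605864990457/6461 ≈ 196.13*I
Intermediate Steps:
Q = 20155/6461 (Q = 20155*(1/6461) = 20155/6461 ≈ 3.1195)
y = -38472
√(y + Q) = √(-38472 + 20155/6461) = √(-248547437/6461) = I*√1605864990457/6461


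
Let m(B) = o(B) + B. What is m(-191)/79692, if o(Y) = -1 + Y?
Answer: -383/79692 ≈ -0.0048060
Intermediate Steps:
m(B) = -1 + 2*B (m(B) = (-1 + B) + B = -1 + 2*B)
m(-191)/79692 = (-1 + 2*(-191))/79692 = (-1 - 382)*(1/79692) = -383*1/79692 = -383/79692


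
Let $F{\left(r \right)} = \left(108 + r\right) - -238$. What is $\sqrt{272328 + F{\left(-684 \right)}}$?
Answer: $\sqrt{271990} \approx 521.53$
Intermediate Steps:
$F{\left(r \right)} = 346 + r$ ($F{\left(r \right)} = \left(108 + r\right) + 238 = 346 + r$)
$\sqrt{272328 + F{\left(-684 \right)}} = \sqrt{272328 + \left(346 - 684\right)} = \sqrt{272328 - 338} = \sqrt{271990}$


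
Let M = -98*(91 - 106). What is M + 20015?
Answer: 21485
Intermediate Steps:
M = 1470 (M = -98*(-15) = 1470)
M + 20015 = 1470 + 20015 = 21485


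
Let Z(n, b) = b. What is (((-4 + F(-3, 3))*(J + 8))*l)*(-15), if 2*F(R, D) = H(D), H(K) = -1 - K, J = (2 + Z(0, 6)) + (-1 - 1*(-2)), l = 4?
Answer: 6120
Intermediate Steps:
J = 9 (J = (2 + 6) + (-1 - 1*(-2)) = 8 + (-1 + 2) = 8 + 1 = 9)
F(R, D) = -½ - D/2 (F(R, D) = (-1 - D)/2 = -½ - D/2)
(((-4 + F(-3, 3))*(J + 8))*l)*(-15) = (((-4 + (-½ - ½*3))*(9 + 8))*4)*(-15) = (((-4 + (-½ - 3/2))*17)*4)*(-15) = (((-4 - 2)*17)*4)*(-15) = (-6*17*4)*(-15) = -102*4*(-15) = -408*(-15) = 6120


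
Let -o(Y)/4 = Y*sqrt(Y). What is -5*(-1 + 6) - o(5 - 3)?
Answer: -25 + 8*sqrt(2) ≈ -13.686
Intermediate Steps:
o(Y) = -4*Y**(3/2) (o(Y) = -4*Y*sqrt(Y) = -4*Y**(3/2))
-5*(-1 + 6) - o(5 - 3) = -5*(-1 + 6) - (-4)*(5 - 3)**(3/2) = -5*5 - (-4)*2**(3/2) = -25 - (-4)*2*sqrt(2) = -25 - (-8)*sqrt(2) = -25 + 8*sqrt(2)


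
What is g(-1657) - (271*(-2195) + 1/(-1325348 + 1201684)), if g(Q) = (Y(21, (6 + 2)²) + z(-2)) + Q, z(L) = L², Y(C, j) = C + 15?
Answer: 73360947393/123664 ≈ 5.9323e+5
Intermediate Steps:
Y(C, j) = 15 + C
g(Q) = 40 + Q (g(Q) = ((15 + 21) + (-2)²) + Q = (36 + 4) + Q = 40 + Q)
g(-1657) - (271*(-2195) + 1/(-1325348 + 1201684)) = (40 - 1657) - (271*(-2195) + 1/(-1325348 + 1201684)) = -1617 - (-594845 + 1/(-123664)) = -1617 - (-594845 - 1/123664) = -1617 - 1*(-73560912081/123664) = -1617 + 73560912081/123664 = 73360947393/123664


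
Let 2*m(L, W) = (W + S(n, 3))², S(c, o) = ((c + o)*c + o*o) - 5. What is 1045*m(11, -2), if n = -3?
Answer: 2090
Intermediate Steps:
S(c, o) = -5 + o² + c*(c + o) (S(c, o) = (c*(c + o) + o²) - 5 = (o² + c*(c + o)) - 5 = -5 + o² + c*(c + o))
m(L, W) = (4 + W)²/2 (m(L, W) = (W + (-5 + (-3)² + 3² - 3*3))²/2 = (W + (-5 + 9 + 9 - 9))²/2 = (W + 4)²/2 = (4 + W)²/2)
1045*m(11, -2) = 1045*((4 - 2)²/2) = 1045*((½)*2²) = 1045*((½)*4) = 1045*2 = 2090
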